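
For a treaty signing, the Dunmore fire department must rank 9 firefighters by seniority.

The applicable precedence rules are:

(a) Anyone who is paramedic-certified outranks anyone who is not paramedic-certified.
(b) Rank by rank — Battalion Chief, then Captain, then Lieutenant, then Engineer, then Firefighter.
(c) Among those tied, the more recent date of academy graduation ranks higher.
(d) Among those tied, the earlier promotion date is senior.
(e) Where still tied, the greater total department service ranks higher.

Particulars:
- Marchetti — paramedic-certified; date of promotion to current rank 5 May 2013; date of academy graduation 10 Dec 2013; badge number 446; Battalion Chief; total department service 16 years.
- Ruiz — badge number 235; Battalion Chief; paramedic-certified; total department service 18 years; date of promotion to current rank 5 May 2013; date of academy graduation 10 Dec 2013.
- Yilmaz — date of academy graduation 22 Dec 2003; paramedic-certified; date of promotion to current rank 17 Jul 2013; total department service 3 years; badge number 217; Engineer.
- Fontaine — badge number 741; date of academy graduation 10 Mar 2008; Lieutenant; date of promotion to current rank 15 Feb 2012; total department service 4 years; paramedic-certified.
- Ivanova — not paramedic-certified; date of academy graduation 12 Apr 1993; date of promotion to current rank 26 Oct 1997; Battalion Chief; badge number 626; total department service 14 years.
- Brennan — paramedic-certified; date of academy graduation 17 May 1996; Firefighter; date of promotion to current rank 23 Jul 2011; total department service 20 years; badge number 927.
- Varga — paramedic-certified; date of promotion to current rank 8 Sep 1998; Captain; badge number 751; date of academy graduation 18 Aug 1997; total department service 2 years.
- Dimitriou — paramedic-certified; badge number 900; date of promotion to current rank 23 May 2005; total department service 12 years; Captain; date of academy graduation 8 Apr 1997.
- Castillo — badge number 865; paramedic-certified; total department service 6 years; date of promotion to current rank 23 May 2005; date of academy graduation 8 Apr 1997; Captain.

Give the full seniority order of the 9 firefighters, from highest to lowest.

By the first rule: Ruiz, Marchetti, Varga, Dimitriou, Castillo, Fontaine, Yilmaz and Brennan (each paramedic-certified); then Ivanova (not paramedic-certified).
Among Ruiz, Marchetti, Varga, Dimitriou, Castillo, Fontaine, Yilmaz and Brennan, by rank: Ruiz and Marchetti (Battalion Chief) before Varga, Dimitriou and Castillo (Captain) before Fontaine (Lieutenant) before Yilmaz (Engineer) before Brennan (Firefighter).
Ruiz and Marchetti both have date of academy graduation 10 Dec 2013, so the next rule applies.
Ruiz and Marchetti both have date of promotion to current rank 5 May 2013, so the next rule applies.
Among Ruiz and Marchetti, by total department service (higher first): Ruiz (18 years) before Marchetti (16 years).
Among Varga, Dimitriou and Castillo, by date of academy graduation (later first): Varga (18 Aug 1997) before Dimitriou and Castillo (8 Apr 1997).
Dimitriou and Castillo both have date of promotion to current rank 23 May 2005, so the next rule applies.
Among Dimitriou and Castillo, by total department service (higher first): Dimitriou (12 years) before Castillo (6 years).
Full order: Ruiz, Marchetti, Varga, Dimitriou, Castillo, Fontaine, Yilmaz, Brennan, Ivanova.

Ruiz, Marchetti, Varga, Dimitriou, Castillo, Fontaine, Yilmaz, Brennan, Ivanova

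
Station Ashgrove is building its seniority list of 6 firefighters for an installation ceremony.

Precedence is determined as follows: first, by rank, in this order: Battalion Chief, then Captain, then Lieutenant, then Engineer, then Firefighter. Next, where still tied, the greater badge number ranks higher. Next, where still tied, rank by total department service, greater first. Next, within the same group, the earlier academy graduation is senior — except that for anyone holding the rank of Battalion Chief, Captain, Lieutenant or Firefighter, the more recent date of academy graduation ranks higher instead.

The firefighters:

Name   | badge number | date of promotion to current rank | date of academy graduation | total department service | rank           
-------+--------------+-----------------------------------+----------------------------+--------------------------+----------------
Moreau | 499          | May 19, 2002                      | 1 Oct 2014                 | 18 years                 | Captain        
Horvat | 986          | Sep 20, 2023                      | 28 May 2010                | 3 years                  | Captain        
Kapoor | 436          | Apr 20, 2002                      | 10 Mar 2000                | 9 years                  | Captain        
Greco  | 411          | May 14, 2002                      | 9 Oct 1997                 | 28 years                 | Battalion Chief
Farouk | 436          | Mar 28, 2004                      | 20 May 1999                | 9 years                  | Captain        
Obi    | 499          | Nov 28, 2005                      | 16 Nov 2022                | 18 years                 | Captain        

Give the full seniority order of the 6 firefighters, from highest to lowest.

By rank: Greco (Battalion Chief); then Horvat, Obi, Moreau, Kapoor and Farouk (Captain).
Among Horvat, Obi, Moreau, Kapoor and Farouk, by badge number (higher first): Horvat (986) before Obi and Moreau (499) before Kapoor and Farouk (436).
Obi and Moreau both have total department service 18 years, so the next rule applies.
Among Obi and Moreau, by date of academy graduation (later first) (reversed rule for this group): Obi (16 Nov 2022) before Moreau (1 Oct 2014).
Kapoor and Farouk both have total department service 9 years, so the next rule applies.
Among Kapoor and Farouk, by date of academy graduation (later first) (reversed rule for this group): Kapoor (10 Mar 2000) before Farouk (20 May 1999).
Full order: Greco, Horvat, Obi, Moreau, Kapoor, Farouk.

Greco, Horvat, Obi, Moreau, Kapoor, Farouk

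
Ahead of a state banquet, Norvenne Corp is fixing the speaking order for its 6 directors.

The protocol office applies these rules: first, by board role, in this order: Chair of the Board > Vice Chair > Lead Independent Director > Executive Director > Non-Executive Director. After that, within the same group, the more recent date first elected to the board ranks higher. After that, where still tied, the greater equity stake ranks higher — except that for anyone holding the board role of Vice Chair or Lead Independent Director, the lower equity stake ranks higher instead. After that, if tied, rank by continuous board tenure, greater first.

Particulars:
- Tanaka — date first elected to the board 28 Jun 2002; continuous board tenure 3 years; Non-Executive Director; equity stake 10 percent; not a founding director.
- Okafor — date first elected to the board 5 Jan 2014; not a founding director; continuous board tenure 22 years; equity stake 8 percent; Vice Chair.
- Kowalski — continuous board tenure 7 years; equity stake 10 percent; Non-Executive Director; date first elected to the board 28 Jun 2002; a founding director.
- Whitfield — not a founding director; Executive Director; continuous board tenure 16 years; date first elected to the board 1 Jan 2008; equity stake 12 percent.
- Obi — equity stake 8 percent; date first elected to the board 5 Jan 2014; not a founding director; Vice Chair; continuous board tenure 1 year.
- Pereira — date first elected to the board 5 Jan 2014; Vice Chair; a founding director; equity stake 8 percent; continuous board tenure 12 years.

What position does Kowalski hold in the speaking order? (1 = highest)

By board role: Okafor, Pereira and Obi (Vice Chair); then Whitfield (Executive Director); then Kowalski and Tanaka (Non-Executive Director).
Okafor, Pereira and Obi all have date first elected to the board 5 Jan 2014, so the next rule applies.
Okafor, Pereira and Obi all have equity stake 8 percent, so the next rule applies.
Among Okafor, Pereira and Obi, by continuous board tenure (higher first): Okafor (22 years) before Pereira (12 years) before Obi (1 year).
Kowalski and Tanaka both have date first elected to the board 28 Jun 2002, so the next rule applies.
Kowalski and Tanaka both have equity stake 10 percent, so the next rule applies.
Among Kowalski and Tanaka, by continuous board tenure (higher first): Kowalski (7 years) before Tanaka (3 years).
Order: Okafor, Pereira, Obi, Whitfield, Kowalski, Tanaka. So position 5.

5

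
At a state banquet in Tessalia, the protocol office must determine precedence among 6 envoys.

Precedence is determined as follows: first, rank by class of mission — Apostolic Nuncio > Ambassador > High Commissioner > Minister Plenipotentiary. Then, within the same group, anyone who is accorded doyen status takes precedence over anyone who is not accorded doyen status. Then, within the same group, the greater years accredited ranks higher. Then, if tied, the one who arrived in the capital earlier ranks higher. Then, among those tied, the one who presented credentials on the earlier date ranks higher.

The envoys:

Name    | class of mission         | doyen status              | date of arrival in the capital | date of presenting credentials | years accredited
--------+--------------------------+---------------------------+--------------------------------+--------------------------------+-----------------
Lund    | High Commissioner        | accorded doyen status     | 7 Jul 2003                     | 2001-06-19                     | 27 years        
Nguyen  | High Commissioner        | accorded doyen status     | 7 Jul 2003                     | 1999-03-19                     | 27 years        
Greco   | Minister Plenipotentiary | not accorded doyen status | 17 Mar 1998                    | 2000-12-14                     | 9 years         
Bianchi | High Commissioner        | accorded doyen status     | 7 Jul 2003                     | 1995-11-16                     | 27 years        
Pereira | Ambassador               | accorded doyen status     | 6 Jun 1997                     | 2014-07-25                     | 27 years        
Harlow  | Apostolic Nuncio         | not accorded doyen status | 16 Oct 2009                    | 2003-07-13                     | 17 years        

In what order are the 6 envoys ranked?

Harlow, Pereira, Bianchi, Nguyen, Lund, Greco

By class of mission: Harlow (Apostolic Nuncio); then Pereira (Ambassador); then Bianchi, Nguyen and Lund (High Commissioner); then Greco (Minister Plenipotentiary).
Bianchi, Nguyen and Lund are each accorded doyen status, so the next rule applies.
Bianchi, Nguyen and Lund all have years accredited 27 years, so the next rule applies.
Bianchi, Nguyen and Lund all have date of arrival in the capital 7 Jul 2003, so the next rule applies.
Among Bianchi, Nguyen and Lund, by date of presenting credentials (earlier first): Bianchi (1995-11-16) before Nguyen (1999-03-19) before Lund (2001-06-19).
Full order: Harlow, Pereira, Bianchi, Nguyen, Lund, Greco.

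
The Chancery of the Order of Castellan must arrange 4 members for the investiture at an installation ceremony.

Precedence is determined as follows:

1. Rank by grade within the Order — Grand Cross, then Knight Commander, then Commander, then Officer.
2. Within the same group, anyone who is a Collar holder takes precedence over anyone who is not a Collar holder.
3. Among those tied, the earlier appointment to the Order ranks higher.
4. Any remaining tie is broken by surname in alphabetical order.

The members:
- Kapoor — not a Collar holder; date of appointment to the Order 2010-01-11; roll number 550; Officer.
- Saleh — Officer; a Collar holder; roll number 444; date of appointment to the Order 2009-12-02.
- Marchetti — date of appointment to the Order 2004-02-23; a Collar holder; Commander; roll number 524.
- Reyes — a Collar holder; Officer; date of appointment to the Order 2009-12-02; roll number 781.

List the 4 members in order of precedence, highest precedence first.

By grade within the Order: Marchetti (Commander); then Reyes, Saleh and Kapoor (Officer).
Among Reyes, Saleh and Kapoor, a Collar holder before not a Collar holder: Reyes and Saleh (a Collar holder) before Kapoor (not a Collar holder).
Reyes and Saleh both have date of appointment to the Order 2009-12-02, so the next rule applies.
Among Reyes and Saleh, alphabetically by surname: Reyes before Saleh.
Full order: Marchetti, Reyes, Saleh, Kapoor.

Marchetti, Reyes, Saleh, Kapoor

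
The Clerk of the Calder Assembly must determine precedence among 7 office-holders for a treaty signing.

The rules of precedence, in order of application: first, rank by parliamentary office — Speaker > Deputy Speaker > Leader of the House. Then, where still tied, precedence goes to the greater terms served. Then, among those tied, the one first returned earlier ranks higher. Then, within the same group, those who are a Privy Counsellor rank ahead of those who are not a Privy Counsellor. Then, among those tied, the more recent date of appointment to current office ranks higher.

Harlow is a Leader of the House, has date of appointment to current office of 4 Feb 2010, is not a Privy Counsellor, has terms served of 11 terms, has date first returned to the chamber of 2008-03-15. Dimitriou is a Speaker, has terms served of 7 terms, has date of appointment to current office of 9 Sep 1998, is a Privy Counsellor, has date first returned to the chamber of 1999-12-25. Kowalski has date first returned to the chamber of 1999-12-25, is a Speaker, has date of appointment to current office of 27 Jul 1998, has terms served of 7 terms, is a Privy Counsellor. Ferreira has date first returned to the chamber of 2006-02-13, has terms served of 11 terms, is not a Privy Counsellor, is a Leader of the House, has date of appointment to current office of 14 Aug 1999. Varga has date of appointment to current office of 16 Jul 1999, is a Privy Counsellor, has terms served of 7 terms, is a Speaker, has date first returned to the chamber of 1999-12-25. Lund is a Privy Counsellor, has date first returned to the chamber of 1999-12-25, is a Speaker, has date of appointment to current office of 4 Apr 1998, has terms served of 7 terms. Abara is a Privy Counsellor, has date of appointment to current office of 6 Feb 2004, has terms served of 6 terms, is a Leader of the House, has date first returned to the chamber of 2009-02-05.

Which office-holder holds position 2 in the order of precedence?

By parliamentary office: Varga, Dimitriou, Kowalski and Lund (Speaker); then Ferreira, Harlow and Abara (Leader of the House).
Varga, Dimitriou, Kowalski and Lund all have terms served 7 terms, so the next rule applies.
Varga, Dimitriou, Kowalski and Lund all have date first returned to the chamber 1999-12-25, so the next rule applies.
Varga, Dimitriou, Kowalski and Lund are each a Privy Counsellor, so the next rule applies.
Among Varga, Dimitriou, Kowalski and Lund, by date of appointment to current office (later first): Varga (16 Jul 1999) before Dimitriou (9 Sep 1998) before Kowalski (27 Jul 1998) before Lund (4 Apr 1998).
Among Ferreira, Harlow and Abara, by terms served (higher first): Ferreira and Harlow (11 terms) before Abara (6 terms).
Among Ferreira and Harlow, by date first returned to the chamber (earlier first): Ferreira (2006-02-13) before Harlow (2008-03-15).
Order: Varga, Dimitriou, Kowalski, Lund, Ferreira, Harlow, Abara.

Dimitriou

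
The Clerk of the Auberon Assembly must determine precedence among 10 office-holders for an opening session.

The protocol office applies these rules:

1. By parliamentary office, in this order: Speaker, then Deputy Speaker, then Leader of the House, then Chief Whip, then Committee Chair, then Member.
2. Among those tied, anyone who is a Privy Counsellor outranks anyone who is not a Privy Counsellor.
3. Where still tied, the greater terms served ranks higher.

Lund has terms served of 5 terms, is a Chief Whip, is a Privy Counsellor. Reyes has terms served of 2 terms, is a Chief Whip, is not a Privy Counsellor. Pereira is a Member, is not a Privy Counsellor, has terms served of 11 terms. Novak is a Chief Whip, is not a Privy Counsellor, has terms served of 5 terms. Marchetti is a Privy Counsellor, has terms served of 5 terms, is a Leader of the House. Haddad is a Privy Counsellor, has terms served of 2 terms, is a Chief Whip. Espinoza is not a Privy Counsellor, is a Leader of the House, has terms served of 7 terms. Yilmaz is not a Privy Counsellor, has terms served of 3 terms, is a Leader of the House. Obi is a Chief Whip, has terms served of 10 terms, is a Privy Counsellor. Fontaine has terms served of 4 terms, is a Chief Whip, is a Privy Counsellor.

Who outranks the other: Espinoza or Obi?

By parliamentary office: Marchetti, Espinoza and Yilmaz (Leader of the House); then Obi, Lund, Fontaine, Haddad, Novak and Reyes (Chief Whip); then Pereira (Member).
Among Marchetti, Espinoza and Yilmaz, a Privy Counsellor before not a Privy Counsellor: Marchetti (a Privy Counsellor) before Espinoza and Yilmaz (not a Privy Counsellor).
Among Espinoza and Yilmaz, by terms served (higher first): Espinoza (7 terms) before Yilmaz (3 terms).
Among Obi, Lund, Fontaine, Haddad, Novak and Reyes, a Privy Counsellor before not a Privy Counsellor: Obi, Lund, Fontaine and Haddad (a Privy Counsellor) before Novak and Reyes (not a Privy Counsellor).
Among Obi, Lund, Fontaine and Haddad, by terms served (higher first): Obi (10 terms) before Lund (5 terms) before Fontaine (4 terms) before Haddad (2 terms).
Among Novak and Reyes, by terms served (higher first): Novak (5 terms) before Reyes (2 terms).
So Espinoza takes precedence.

Espinoza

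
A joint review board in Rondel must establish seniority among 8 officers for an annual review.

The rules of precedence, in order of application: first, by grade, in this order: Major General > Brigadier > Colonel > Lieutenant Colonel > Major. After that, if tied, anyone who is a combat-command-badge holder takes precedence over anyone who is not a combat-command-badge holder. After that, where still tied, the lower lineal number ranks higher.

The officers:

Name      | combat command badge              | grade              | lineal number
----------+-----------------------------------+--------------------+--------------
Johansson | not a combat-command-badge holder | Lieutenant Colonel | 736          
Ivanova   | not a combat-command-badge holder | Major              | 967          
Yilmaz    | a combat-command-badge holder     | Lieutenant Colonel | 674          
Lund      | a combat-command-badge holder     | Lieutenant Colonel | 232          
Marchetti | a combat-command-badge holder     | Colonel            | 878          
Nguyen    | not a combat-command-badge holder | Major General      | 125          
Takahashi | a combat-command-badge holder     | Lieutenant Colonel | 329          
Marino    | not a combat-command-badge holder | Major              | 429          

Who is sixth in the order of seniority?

Johansson

By grade: Nguyen (Major General); then Marchetti (Colonel); then Lund, Takahashi, Yilmaz and Johansson (Lieutenant Colonel); then Marino and Ivanova (Major).
Among Lund, Takahashi, Yilmaz and Johansson, a combat-command-badge holder before not a combat-command-badge holder: Lund, Takahashi and Yilmaz (a combat-command-badge holder) before Johansson (not a combat-command-badge holder).
Among Lund, Takahashi and Yilmaz, by lineal number (lower first): Lund (232) before Takahashi (329) before Yilmaz (674).
Marino and Ivanova are each not a combat-command-badge holder, so the next rule applies.
Among Marino and Ivanova, by lineal number (lower first): Marino (429) before Ivanova (967).
Order: Nguyen, Marchetti, Lund, Takahashi, Yilmaz, Johansson, Marino, Ivanova.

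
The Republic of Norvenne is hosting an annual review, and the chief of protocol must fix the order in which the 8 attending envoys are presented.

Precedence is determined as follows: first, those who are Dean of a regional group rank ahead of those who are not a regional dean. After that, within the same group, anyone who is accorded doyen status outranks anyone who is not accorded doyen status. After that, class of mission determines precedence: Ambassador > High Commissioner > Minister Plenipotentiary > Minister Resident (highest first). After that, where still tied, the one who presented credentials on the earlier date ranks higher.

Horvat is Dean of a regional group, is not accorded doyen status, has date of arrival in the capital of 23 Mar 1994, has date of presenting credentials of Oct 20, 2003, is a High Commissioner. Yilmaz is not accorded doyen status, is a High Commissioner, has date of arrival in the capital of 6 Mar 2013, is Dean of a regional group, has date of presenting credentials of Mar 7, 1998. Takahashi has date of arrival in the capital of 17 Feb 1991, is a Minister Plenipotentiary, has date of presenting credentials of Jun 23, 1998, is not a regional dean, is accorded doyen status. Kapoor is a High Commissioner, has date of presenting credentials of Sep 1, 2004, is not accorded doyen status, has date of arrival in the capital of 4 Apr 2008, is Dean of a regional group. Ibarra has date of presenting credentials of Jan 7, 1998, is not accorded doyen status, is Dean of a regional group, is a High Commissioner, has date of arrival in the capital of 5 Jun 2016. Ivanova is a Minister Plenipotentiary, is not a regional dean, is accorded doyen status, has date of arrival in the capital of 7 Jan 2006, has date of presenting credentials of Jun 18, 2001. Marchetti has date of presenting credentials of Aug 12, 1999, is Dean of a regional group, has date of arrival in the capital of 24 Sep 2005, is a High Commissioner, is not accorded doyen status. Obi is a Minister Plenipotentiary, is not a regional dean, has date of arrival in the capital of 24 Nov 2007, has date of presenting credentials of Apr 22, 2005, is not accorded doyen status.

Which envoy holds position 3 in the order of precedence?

Marchetti

By the first rule: Ibarra, Yilmaz, Marchetti, Horvat and Kapoor (each Dean of a regional group); then Takahashi, Ivanova and Obi (each not a regional dean).
Ibarra, Yilmaz, Marchetti, Horvat and Kapoor are each not accorded doyen status, so the next rule applies.
Ibarra, Yilmaz, Marchetti, Horvat and Kapoor are each High Commissioner, so the next rule applies.
Among Ibarra, Yilmaz, Marchetti, Horvat and Kapoor, by date of presenting credentials (earlier first): Ibarra (Jan 7, 1998) before Yilmaz (Mar 7, 1998) before Marchetti (Aug 12, 1999) before Horvat (Oct 20, 2003) before Kapoor (Sep 1, 2004).
Among Takahashi, Ivanova and Obi, accorded doyen status before not accorded doyen status: Takahashi and Ivanova (accorded doyen status) before Obi (not accorded doyen status).
Takahashi and Ivanova are each Minister Plenipotentiary, so the next rule applies.
Among Takahashi and Ivanova, by date of presenting credentials (earlier first): Takahashi (Jun 23, 1998) before Ivanova (Jun 18, 2001).
Order: Ibarra, Yilmaz, Marchetti, Horvat, Kapoor, Takahashi, Ivanova, Obi.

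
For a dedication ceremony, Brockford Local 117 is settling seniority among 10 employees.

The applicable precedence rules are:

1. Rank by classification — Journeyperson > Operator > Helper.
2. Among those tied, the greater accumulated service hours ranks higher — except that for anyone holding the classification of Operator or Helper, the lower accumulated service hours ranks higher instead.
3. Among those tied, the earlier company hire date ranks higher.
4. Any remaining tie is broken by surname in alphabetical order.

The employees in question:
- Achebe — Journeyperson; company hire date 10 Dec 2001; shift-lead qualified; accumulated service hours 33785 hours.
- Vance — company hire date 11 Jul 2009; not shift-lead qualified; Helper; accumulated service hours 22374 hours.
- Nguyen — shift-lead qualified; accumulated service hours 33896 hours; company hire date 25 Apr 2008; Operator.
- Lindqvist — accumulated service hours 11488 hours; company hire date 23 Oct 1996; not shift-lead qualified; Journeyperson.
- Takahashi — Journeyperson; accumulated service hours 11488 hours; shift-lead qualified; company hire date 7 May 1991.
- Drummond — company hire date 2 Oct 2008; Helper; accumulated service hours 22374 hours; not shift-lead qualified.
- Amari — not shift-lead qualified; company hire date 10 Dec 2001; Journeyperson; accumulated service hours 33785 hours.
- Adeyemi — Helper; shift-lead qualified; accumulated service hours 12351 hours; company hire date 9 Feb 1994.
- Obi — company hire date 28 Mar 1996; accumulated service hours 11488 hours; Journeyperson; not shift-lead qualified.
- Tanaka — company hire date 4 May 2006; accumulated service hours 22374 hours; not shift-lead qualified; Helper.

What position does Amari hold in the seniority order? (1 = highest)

By classification: Achebe, Amari, Takahashi, Obi and Lindqvist (Journeyperson); then Nguyen (Operator); then Adeyemi, Tanaka, Drummond and Vance (Helper).
Among Achebe, Amari, Takahashi, Obi and Lindqvist, by accumulated service hours (higher first): Achebe and Amari (33785 hours) before Takahashi, Obi and Lindqvist (11488 hours).
Achebe and Amari both have company hire date 10 Dec 2001, so the next rule applies.
Among Achebe and Amari, alphabetically by surname: Achebe before Amari.
Among Takahashi, Obi and Lindqvist, by company hire date (earlier first): Takahashi (7 May 1991) before Obi (28 Mar 1996) before Lindqvist (23 Oct 1996).
Among Adeyemi, Tanaka, Drummond and Vance, by accumulated service hours (lower first) (reversed rule for this group): Adeyemi (12351 hours) before Tanaka, Drummond and Vance (22374 hours).
Among Tanaka, Drummond and Vance, by company hire date (earlier first): Tanaka (4 May 2006) before Drummond (2 Oct 2008) before Vance (11 Jul 2009).
Order: Achebe, Amari, Takahashi, Obi, Lindqvist, Nguyen, Adeyemi, Tanaka, Drummond, Vance. So position 2.

2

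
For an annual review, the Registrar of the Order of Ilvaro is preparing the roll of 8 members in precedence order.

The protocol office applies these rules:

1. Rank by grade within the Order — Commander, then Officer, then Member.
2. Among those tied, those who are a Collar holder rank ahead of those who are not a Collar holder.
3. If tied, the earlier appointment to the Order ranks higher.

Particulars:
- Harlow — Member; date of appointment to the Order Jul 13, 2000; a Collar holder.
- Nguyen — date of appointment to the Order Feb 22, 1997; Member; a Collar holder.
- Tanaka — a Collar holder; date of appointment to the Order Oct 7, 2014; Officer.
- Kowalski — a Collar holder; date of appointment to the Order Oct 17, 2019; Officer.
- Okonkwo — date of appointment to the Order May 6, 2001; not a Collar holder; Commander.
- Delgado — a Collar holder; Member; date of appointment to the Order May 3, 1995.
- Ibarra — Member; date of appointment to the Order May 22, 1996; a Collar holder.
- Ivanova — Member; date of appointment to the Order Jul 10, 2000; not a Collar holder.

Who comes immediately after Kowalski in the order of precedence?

Delgado

By grade within the Order: Okonkwo (Commander); then Tanaka and Kowalski (Officer); then Delgado, Ibarra, Nguyen, Harlow and Ivanova (Member).
Tanaka and Kowalski are each a Collar holder, so the next rule applies.
Among Tanaka and Kowalski, by date of appointment to the Order (earlier first): Tanaka (Oct 7, 2014) before Kowalski (Oct 17, 2019).
Among Delgado, Ibarra, Nguyen, Harlow and Ivanova, a Collar holder before not a Collar holder: Delgado, Ibarra, Nguyen and Harlow (a Collar holder) before Ivanova (not a Collar holder).
Among Delgado, Ibarra, Nguyen and Harlow, by date of appointment to the Order (earlier first): Delgado (May 3, 1995) before Ibarra (May 22, 1996) before Nguyen (Feb 22, 1997) before Harlow (Jul 13, 2000).
Order: Okonkwo, Tanaka, Kowalski, Delgado, Ibarra, Nguyen, Harlow, Ivanova.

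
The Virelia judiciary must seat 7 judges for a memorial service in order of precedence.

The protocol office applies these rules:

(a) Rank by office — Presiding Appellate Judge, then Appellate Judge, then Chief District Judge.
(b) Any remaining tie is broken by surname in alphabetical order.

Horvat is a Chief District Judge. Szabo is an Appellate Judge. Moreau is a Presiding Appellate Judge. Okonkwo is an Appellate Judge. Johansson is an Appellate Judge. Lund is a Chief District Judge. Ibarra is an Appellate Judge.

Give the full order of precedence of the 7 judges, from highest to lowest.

Moreau, Ibarra, Johansson, Okonkwo, Szabo, Horvat, Lund

By office: Moreau (Presiding Appellate Judge); then Ibarra, Johansson, Okonkwo and Szabo (Appellate Judge); then Horvat and Lund (Chief District Judge).
Among Ibarra, Johansson, Okonkwo and Szabo, alphabetically by surname: Ibarra before Johansson before Okonkwo before Szabo.
Among Horvat and Lund, alphabetically by surname: Horvat before Lund.
Full order: Moreau, Ibarra, Johansson, Okonkwo, Szabo, Horvat, Lund.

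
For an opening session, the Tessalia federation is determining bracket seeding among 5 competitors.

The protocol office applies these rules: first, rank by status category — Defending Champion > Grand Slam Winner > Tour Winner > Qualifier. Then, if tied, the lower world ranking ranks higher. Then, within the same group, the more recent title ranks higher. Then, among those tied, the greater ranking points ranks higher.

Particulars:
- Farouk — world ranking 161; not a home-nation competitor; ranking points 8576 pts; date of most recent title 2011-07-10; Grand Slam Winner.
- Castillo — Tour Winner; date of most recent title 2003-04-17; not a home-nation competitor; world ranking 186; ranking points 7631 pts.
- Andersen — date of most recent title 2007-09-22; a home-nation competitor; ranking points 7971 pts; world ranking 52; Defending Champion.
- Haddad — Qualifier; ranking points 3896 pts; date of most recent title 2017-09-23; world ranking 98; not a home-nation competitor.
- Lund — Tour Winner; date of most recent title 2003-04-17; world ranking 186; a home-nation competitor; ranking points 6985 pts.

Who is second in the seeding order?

Farouk

By status category: Andersen (Defending Champion); then Farouk (Grand Slam Winner); then Castillo and Lund (Tour Winner); then Haddad (Qualifier).
Castillo and Lund both have world ranking 186, so the next rule applies.
Castillo and Lund both have date of most recent title 2003-04-17, so the next rule applies.
Among Castillo and Lund, by ranking points (higher first): Castillo (7631 pts) before Lund (6985 pts).
Order: Andersen, Farouk, Castillo, Lund, Haddad.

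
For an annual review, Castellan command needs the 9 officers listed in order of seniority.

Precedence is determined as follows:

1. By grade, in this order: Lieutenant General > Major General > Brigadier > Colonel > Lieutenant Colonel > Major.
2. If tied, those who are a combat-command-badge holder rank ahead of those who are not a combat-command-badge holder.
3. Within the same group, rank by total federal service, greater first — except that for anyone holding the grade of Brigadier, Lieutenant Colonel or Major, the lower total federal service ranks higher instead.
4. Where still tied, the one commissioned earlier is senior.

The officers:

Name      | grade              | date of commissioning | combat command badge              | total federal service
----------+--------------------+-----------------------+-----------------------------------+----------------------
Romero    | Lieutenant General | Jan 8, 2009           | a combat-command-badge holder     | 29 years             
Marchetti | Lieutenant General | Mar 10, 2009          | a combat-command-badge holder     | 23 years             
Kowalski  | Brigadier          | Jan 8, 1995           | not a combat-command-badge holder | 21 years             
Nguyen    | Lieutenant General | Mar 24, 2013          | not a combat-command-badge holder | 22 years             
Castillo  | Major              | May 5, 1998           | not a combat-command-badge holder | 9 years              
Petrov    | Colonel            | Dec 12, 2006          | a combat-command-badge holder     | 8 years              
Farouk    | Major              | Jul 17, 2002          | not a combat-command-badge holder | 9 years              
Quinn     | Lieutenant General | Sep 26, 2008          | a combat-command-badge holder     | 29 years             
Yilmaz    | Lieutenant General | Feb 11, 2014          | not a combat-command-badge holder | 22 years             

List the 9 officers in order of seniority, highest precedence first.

By grade: Quinn, Romero, Marchetti, Nguyen and Yilmaz (Lieutenant General); then Kowalski (Brigadier); then Petrov (Colonel); then Castillo and Farouk (Major).
Among Quinn, Romero, Marchetti, Nguyen and Yilmaz, a combat-command-badge holder before not a combat-command-badge holder: Quinn, Romero and Marchetti (a combat-command-badge holder) before Nguyen and Yilmaz (not a combat-command-badge holder).
Among Quinn, Romero and Marchetti, by total federal service (higher first): Quinn and Romero (29 years) before Marchetti (23 years).
Among Quinn and Romero, by date of commissioning (earlier first): Quinn (Sep 26, 2008) before Romero (Jan 8, 2009).
Nguyen and Yilmaz both have total federal service 22 years, so the next rule applies.
Among Nguyen and Yilmaz, by date of commissioning (earlier first): Nguyen (Mar 24, 2013) before Yilmaz (Feb 11, 2014).
Castillo and Farouk are each not a combat-command-badge holder, so the next rule applies.
Castillo and Farouk both have total federal service 9 years, so the next rule applies.
Among Castillo and Farouk, by date of commissioning (earlier first): Castillo (May 5, 1998) before Farouk (Jul 17, 2002).
Full order: Quinn, Romero, Marchetti, Nguyen, Yilmaz, Kowalski, Petrov, Castillo, Farouk.

Quinn, Romero, Marchetti, Nguyen, Yilmaz, Kowalski, Petrov, Castillo, Farouk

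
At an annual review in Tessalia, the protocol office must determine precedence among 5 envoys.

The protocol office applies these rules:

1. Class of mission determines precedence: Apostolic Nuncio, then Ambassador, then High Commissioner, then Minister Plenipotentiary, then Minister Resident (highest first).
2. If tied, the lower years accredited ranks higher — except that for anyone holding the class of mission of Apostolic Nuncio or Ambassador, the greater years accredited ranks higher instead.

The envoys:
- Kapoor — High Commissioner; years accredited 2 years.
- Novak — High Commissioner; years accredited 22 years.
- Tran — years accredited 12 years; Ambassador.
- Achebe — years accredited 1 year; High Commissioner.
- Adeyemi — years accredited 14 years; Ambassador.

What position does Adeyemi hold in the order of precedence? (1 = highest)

1

By class of mission: Adeyemi and Tran (Ambassador); then Achebe, Kapoor and Novak (High Commissioner).
Among Adeyemi and Tran, by years accredited (higher first) (reversed rule for this group): Adeyemi (14 years) before Tran (12 years).
Among Achebe, Kapoor and Novak, by years accredited (lower first): Achebe (1 year) before Kapoor (2 years) before Novak (22 years).
Order: Adeyemi, Tran, Achebe, Kapoor, Novak. So position 1.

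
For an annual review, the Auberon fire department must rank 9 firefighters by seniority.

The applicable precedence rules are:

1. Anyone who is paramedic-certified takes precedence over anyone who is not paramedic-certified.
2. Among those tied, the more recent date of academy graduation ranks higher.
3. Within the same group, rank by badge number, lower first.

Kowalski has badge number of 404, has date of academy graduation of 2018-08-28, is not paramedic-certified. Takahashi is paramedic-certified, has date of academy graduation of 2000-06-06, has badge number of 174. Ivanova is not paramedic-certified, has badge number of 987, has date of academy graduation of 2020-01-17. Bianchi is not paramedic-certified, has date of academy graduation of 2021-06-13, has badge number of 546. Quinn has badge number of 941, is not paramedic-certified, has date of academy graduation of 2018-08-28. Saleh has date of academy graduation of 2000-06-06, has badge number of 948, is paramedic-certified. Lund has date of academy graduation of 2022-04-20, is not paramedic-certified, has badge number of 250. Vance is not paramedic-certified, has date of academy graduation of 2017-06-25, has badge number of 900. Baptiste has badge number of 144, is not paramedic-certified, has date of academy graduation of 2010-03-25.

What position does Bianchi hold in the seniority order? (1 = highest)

4

By the first rule: Takahashi and Saleh (both paramedic-certified); then Lund, Bianchi, Ivanova, Kowalski, Quinn, Vance and Baptiste (each not paramedic-certified).
Takahashi and Saleh both have date of academy graduation 2000-06-06, so the next rule applies.
Among Takahashi and Saleh, by badge number (lower first): Takahashi (174) before Saleh (948).
Among Lund, Bianchi, Ivanova, Kowalski, Quinn, Vance and Baptiste, by date of academy graduation (later first): Lund (2022-04-20) before Bianchi (2021-06-13) before Ivanova (2020-01-17) before Kowalski and Quinn (2018-08-28) before Vance (2017-06-25) before Baptiste (2010-03-25).
Among Kowalski and Quinn, by badge number (lower first): Kowalski (404) before Quinn (941).
Order: Takahashi, Saleh, Lund, Bianchi, Ivanova, Kowalski, Quinn, Vance, Baptiste. So position 4.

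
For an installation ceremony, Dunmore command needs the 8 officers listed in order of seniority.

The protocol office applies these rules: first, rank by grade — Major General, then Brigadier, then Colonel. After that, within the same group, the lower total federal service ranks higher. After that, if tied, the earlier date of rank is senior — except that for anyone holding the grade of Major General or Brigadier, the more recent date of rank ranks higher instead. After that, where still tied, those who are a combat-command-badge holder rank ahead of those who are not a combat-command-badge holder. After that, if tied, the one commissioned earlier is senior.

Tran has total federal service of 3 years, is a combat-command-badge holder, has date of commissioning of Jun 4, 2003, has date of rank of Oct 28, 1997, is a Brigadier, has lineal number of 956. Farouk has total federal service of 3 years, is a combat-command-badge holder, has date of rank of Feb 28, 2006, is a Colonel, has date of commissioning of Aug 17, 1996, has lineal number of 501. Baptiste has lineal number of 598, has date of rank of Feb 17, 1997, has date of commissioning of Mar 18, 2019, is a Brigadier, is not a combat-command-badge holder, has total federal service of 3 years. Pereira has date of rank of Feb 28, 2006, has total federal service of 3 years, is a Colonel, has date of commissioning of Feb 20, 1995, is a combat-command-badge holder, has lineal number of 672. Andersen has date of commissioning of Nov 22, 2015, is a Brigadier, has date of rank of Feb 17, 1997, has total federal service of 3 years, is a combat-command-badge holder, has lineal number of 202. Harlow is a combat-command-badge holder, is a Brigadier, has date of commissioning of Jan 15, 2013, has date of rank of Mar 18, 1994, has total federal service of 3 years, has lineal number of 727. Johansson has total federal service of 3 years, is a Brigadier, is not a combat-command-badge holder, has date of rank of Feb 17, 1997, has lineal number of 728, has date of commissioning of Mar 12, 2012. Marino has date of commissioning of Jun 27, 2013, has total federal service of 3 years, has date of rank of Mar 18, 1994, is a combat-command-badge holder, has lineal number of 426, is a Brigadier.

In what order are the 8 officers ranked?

Tran, Andersen, Johansson, Baptiste, Harlow, Marino, Pereira, Farouk

By grade: Tran, Andersen, Johansson, Baptiste, Harlow and Marino (Brigadier); then Pereira and Farouk (Colonel).
Tran, Andersen, Johansson, Baptiste, Harlow and Marino all have total federal service 3 years, so the next rule applies.
Among Tran, Andersen, Johansson, Baptiste, Harlow and Marino, by date of rank (later first) (reversed rule for this group): Tran (Oct 28, 1997) before Andersen, Johansson and Baptiste (Feb 17, 1997) before Harlow and Marino (Mar 18, 1994).
Among Andersen, Johansson and Baptiste, a combat-command-badge holder before not a combat-command-badge holder: Andersen (a combat-command-badge holder) before Johansson and Baptiste (not a combat-command-badge holder).
Among Johansson and Baptiste, by date of commissioning (earlier first): Johansson (Mar 12, 2012) before Baptiste (Mar 18, 2019).
Harlow and Marino are each a combat-command-badge holder, so the next rule applies.
Among Harlow and Marino, by date of commissioning (earlier first): Harlow (Jan 15, 2013) before Marino (Jun 27, 2013).
Pereira and Farouk both have total federal service 3 years, so the next rule applies.
Pereira and Farouk both have date of rank Feb 28, 2006, so the next rule applies.
Pereira and Farouk are each a combat-command-badge holder, so the next rule applies.
Among Pereira and Farouk, by date of commissioning (earlier first): Pereira (Feb 20, 1995) before Farouk (Aug 17, 1996).
Full order: Tran, Andersen, Johansson, Baptiste, Harlow, Marino, Pereira, Farouk.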